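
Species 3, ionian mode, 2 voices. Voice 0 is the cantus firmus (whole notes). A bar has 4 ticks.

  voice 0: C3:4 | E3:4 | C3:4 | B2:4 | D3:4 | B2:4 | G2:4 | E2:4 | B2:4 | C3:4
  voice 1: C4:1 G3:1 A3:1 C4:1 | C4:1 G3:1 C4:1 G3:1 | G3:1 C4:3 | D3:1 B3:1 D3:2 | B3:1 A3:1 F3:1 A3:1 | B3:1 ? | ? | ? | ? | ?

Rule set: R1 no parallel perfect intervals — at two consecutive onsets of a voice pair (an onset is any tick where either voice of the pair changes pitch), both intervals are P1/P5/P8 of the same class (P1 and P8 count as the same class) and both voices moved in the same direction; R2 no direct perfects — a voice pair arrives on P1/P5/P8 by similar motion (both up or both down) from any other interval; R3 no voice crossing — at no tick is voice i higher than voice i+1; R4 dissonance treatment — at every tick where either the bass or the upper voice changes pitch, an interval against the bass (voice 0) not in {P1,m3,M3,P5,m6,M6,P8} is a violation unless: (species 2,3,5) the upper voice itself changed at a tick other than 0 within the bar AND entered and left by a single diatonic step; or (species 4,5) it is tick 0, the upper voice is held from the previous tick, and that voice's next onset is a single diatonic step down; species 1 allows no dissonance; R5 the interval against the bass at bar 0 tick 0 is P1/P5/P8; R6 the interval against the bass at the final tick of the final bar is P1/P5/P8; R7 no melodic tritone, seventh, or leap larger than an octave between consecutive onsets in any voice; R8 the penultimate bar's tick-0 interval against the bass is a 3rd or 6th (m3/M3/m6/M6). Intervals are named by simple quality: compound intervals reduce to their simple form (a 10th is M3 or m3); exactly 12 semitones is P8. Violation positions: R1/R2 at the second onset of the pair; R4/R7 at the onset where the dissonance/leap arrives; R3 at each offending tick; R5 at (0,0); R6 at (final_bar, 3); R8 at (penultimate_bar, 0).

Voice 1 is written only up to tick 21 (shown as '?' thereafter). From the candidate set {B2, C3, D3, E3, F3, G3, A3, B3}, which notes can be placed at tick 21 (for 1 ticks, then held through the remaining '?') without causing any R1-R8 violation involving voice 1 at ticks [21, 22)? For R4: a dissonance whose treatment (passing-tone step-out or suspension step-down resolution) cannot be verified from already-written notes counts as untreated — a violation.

{B2, B3, D3, G3}

B2: legal
C3: violates R4,R7
D3: legal
E3: violates R4
F3: violates R4,R7
G3: legal
A3: violates R4
B3: legal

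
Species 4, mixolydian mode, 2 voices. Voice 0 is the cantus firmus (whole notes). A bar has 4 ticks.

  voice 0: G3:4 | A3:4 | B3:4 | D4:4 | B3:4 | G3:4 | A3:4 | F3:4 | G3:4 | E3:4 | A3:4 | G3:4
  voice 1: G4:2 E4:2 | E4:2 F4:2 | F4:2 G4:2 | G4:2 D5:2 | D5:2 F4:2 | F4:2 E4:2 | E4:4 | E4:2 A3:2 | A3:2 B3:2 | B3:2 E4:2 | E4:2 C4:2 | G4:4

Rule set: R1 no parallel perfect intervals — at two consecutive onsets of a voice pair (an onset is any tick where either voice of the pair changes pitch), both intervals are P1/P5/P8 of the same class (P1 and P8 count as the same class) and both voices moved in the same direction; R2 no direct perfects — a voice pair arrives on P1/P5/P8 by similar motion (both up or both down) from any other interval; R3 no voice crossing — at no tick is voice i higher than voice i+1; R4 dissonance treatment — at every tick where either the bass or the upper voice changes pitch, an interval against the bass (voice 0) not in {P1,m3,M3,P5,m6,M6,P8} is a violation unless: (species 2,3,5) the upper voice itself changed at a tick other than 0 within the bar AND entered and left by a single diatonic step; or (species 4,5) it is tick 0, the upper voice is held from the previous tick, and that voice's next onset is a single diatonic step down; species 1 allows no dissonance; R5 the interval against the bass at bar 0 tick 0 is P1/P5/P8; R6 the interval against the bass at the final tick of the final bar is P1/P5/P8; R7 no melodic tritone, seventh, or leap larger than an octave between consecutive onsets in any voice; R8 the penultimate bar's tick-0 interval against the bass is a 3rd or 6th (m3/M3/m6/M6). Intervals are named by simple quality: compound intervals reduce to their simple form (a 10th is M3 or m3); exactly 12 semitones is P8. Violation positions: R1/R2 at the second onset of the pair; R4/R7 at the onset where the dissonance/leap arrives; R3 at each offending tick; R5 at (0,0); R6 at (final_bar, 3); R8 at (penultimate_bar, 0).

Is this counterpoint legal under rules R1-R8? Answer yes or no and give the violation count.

bar 0: v0=G3 v1=G4 (P8)
bar 1: v0=A3 v1=E4 (P5)
bar 2: v0=B3 v1=F4 (TT)
bar 3: v0=D4 v1=G4 (P4)
bar 4: v0=B3 v1=D5 (m3)
bar 5: v0=G3 v1=F4 (m7)
bar 6: v0=A3 v1=E4 (P5)
bar 7: v0=F3 v1=E4 (M7)
bar 8: v0=G3 v1=A3 (M2)
bar 9: v0=E3 v1=B3 (P5)
bar 10: v0=A3 v1=E4 (P5)
bar 11: v0=G3 v1=G4 (P8)
  R4 @ bar2.0: B3/F4 TT untreated
  R4 @ bar3.0: D4/G4 P4 untreated
  R4 @ bar4.2: B3/F4 TT untreated
  R4 @ bar7.0: F3/E4 M7 untreated
  R4 @ bar8.0: G3/A3 M2 untreated
  R8 @ bar10.0: penult P5 not 3rd/6th

No (6 violations)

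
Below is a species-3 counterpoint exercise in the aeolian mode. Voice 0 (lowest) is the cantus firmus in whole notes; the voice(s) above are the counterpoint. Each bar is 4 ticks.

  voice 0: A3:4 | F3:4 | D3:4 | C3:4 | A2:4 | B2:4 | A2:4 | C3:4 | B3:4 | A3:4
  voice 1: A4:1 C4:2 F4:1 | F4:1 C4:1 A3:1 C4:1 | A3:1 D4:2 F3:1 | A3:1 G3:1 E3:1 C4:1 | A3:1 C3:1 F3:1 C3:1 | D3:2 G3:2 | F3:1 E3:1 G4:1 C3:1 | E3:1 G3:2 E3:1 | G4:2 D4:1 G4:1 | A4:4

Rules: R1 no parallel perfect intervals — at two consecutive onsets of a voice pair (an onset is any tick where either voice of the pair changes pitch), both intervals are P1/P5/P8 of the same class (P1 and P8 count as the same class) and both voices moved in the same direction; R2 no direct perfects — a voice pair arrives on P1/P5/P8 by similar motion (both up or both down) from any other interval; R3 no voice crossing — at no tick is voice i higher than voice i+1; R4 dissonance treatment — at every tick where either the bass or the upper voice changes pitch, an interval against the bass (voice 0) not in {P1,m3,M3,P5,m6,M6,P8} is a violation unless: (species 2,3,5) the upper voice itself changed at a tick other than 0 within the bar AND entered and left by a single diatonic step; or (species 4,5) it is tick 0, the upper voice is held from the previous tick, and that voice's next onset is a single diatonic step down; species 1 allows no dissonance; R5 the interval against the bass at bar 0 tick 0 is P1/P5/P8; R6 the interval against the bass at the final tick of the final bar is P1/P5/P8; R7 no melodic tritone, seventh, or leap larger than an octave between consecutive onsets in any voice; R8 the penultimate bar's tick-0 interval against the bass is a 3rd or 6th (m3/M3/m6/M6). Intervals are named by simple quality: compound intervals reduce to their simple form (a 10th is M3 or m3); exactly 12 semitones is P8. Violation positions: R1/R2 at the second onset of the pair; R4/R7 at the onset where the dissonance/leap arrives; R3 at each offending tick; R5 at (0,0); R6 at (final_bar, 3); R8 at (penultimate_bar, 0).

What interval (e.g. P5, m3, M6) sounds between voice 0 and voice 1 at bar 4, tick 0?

voice 0=A2 voice 1=A3 -> P8

P8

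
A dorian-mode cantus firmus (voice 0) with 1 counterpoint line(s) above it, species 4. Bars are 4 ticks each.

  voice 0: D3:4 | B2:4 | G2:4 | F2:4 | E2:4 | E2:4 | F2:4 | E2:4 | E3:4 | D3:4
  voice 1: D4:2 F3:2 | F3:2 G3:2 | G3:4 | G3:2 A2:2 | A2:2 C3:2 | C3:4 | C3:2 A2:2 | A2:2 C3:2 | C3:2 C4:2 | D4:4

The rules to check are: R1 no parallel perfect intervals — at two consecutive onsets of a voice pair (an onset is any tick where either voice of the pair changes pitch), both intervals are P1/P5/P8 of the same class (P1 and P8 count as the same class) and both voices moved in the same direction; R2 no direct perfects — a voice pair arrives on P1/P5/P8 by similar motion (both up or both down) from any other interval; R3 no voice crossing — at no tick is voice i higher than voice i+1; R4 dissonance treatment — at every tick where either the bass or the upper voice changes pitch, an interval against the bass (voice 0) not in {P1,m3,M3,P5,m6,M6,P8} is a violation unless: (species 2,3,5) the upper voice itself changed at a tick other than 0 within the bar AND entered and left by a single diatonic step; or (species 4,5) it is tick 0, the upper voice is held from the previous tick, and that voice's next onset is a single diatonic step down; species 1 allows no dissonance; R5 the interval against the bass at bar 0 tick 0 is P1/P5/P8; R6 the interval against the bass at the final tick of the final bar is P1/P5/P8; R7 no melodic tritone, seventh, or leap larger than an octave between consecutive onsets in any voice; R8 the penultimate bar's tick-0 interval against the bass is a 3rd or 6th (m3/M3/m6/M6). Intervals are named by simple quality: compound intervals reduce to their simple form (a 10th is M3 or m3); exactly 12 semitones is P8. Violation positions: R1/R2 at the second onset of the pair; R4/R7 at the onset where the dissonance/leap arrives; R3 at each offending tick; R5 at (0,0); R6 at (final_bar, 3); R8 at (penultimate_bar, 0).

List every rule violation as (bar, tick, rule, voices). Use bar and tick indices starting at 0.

bar 0: v0=D3 v1=D4 downbeat P8
bar 1: v0=B2 v1=F3 downbeat TT
bar 2: v0=G2 v1=G3 downbeat P8
bar 3: v0=F2 v1=G3 downbeat M2
bar 4: v0=E2 v1=A2 downbeat P4
bar 5: v0=E2 v1=C3 downbeat m6
bar 6: v0=F2 v1=C3 downbeat P5
bar 7: v0=E2 v1=A2 downbeat P4
bar 8: v0=E3 v1=C3 downbeat M3
bar 9: v0=D3 v1=D4 downbeat P8
  -> R4 @ bar 1 tick 0 v(0, 1): B2/F3 TT untreated
  -> R4 @ bar 3 tick 0 v(0, 1): F2/G3 M2 untreated
  -> R7 @ bar 3 tick 2 v(1,): G3->A2 leap 10st
  -> R4 @ bar 4 tick 0 v(0, 1): E2/A2 P4 untreated
  -> R4 @ bar 7 tick 0 v(0, 1): E2/A2 P4 untreated
  -> R3 @ bar 8 tick 0 v(0, 1): E3 above C3
  -> R3 @ bar 8 tick 1 v(0, 1): E3 above C3

(1, 0, R4, (0, 1))
(3, 0, R4, (0, 1))
(3, 2, R7, (1,))
(4, 0, R4, (0, 1))
(7, 0, R4, (0, 1))
(8, 0, R3, (0, 1))
(8, 1, R3, (0, 1))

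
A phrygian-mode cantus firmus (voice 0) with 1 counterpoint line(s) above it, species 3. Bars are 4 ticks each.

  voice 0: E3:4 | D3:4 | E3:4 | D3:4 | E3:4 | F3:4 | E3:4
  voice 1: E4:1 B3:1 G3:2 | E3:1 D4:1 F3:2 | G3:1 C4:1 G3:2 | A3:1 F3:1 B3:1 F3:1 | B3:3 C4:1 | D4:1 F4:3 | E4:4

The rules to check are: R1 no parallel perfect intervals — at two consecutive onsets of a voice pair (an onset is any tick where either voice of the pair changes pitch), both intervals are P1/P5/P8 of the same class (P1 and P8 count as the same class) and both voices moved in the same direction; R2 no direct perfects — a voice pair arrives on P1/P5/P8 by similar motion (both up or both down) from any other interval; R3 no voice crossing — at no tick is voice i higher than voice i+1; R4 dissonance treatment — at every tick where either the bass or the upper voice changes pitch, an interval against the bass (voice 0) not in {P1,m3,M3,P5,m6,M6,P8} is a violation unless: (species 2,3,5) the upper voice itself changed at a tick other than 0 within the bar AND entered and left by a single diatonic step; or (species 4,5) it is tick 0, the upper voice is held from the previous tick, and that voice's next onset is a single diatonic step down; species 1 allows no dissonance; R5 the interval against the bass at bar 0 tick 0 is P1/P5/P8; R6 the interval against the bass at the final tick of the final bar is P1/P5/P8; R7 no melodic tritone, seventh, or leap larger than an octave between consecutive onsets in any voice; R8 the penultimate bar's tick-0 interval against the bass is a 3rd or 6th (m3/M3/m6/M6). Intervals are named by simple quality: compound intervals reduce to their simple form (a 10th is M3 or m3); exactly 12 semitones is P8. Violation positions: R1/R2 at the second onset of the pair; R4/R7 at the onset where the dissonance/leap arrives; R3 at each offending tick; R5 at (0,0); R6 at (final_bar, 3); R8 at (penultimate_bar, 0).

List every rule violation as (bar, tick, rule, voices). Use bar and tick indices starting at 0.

bar 0: v0=E3 v1=E4 downbeat P8
bar 1: v0=D3 v1=E3 downbeat M2
bar 2: v0=E3 v1=G3 downbeat m3
bar 3: v0=D3 v1=A3 downbeat P5
bar 4: v0=E3 v1=B3 downbeat P5
bar 5: v0=F3 v1=D4 downbeat M6
bar 6: v0=E3 v1=E4 downbeat P8
  -> R4 @ bar 1 tick 0 v(0, 1): D3/E3 M2 untreated
  -> R7 @ bar 1 tick 1 v(1,): E3->D4 leap 10st
  -> R7 @ bar 3 tick 2 v(1,): F3->B3 leap 6st
  -> R7 @ bar 3 tick 3 v(1,): B3->F3 leap 6st
  -> R2 @ bar 4 tick 0 v(0, 1): D3/F3 m3 -> E3/B3 P5 similar
  -> R7 @ bar 4 tick 0 v(1,): F3->B3 leap 6st
  -> R1 @ bar 6 tick 0 v(0, 1): F3/F4 P8 -> E3/E4 P8 similar

(1, 0, R4, (0, 1))
(1, 1, R7, (1,))
(3, 2, R7, (1,))
(3, 3, R7, (1,))
(4, 0, R2, (0, 1))
(4, 0, R7, (1,))
(6, 0, R1, (0, 1))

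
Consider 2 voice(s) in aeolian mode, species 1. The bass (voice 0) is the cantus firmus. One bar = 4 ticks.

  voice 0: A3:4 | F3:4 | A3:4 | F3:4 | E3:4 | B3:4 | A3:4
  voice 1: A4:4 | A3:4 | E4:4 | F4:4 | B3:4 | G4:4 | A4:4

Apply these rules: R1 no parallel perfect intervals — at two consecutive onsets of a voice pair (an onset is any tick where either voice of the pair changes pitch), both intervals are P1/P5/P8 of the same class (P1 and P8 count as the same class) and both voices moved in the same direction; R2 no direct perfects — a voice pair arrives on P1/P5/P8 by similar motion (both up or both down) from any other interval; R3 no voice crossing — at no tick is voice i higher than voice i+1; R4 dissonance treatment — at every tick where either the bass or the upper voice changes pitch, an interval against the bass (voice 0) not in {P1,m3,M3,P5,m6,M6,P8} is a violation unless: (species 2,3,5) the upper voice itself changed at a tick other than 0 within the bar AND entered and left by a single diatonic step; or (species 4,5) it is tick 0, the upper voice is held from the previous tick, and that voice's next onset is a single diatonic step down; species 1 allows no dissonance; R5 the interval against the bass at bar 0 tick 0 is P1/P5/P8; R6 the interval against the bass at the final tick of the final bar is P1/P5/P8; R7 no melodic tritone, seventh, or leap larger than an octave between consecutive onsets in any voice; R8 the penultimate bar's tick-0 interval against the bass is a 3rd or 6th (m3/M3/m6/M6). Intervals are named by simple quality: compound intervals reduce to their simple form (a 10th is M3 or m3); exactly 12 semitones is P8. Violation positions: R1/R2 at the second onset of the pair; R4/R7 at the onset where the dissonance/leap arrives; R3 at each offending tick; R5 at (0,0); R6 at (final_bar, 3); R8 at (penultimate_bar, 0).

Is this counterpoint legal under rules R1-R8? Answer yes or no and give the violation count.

bar 0: v0=A3 v1=A4 (P8)
bar 1: v0=F3 v1=A3 (M3)
bar 2: v0=A3 v1=E4 (P5)
bar 3: v0=F3 v1=F4 (P8)
bar 4: v0=E3 v1=B3 (P5)
bar 5: v0=B3 v1=G4 (m6)
bar 6: v0=A3 v1=A4 (P8)
  R2 @ bar2.0: F3/A3 M3 -> A3/E4 P5 similar
  R2 @ bar4.0: F3/F4 P8 -> E3/B3 P5 similar
  R7 @ bar4.0: F4->B3 leap 6st

No (3 violations)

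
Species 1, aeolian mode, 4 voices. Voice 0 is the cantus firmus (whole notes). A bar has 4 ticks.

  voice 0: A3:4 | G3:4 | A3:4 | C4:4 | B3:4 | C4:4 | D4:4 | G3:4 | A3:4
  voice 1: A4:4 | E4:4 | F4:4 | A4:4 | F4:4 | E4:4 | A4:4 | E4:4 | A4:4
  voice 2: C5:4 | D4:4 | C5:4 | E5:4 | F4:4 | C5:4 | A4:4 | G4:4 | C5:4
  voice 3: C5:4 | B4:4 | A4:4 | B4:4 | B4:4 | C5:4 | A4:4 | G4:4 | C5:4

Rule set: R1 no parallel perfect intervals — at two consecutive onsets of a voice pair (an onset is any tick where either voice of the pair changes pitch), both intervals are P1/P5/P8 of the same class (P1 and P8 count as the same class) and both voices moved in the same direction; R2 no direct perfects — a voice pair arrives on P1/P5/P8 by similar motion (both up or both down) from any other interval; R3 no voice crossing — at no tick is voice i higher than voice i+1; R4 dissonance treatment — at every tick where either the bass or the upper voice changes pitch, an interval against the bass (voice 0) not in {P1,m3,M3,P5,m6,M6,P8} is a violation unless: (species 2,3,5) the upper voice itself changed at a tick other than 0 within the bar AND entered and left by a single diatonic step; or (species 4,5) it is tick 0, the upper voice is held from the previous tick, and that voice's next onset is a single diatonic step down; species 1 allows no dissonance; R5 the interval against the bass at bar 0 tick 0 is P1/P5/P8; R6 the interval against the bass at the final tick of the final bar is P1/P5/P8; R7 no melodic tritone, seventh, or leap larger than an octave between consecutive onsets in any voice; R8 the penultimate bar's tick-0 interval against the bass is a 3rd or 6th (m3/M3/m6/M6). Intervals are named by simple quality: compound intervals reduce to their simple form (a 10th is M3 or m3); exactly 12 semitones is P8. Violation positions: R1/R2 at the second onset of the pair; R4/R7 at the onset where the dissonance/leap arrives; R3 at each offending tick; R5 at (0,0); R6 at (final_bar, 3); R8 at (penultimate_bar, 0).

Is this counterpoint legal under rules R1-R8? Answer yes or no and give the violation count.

bar 0: v0=A3 v1=A4 v2=C5 v3=C5 (m3)
bar 1: v0=G3 v1=E4 v2=D4 v3=B4 (M3)
bar 2: v0=A3 v1=F4 v2=C5 v3=A4 (P8)
bar 3: v0=C4 v1=A4 v2=E5 v3=B4 (M7)
bar 4: v0=B3 v1=F4 v2=F4 v3=B4 (P8)
bar 5: v0=C4 v1=E4 v2=C5 v3=C5 (P8)
bar 6: v0=D4 v1=A4 v2=A4 v3=A4 (P5)
bar 7: v0=G3 v1=E4 v2=G4 v3=G4 (P8)
bar 8: v0=A3 v1=A4 v2=C5 v3=C5 (m3)
  R5 @ bar0.0: opens on m3
  R5 @ bar0.0: opens on m3
  R2 @ bar1.0: A3/C5 m3 -> G3/D4 P5 similar
  R2 @ bar1.0: A4/C5 m3 -> E4/B4 P5 similar
  R3 @ bar1.0: E4 above D4
  R7 @ bar1.0: C5->D4 leap 10st
  R3 @ bar1.1: E4 above D4
  R3 @ bar1.2: E4 above D4
  R3 @ bar1.3: E4 above D4
  R2 @ bar2.0: E4/D4 M2 -> F4/C5 P5 similar
  R3 @ bar2.0: C5 above A4
  R7 @ bar2.0: D4->C5 leap 10st
  R3 @ bar2.1: C5 above A4
  R3 @ bar2.2: C5 above A4
  R3 @ bar2.3: C5 above A4
  R1 @ bar3.0: F4/C5 P5 -> A4/E5 P5 similar
  R3 @ bar3.0: E5 above B4
  R4 @ bar3.0: C4/B4 M7 untreated
  R3 @ bar3.1: E5 above B4
  R3 @ bar3.2: E5 above B4
  R3 @ bar3.3: E5 above B4
  R2 @ bar4.0: A4/E5 P5 -> F4/F4 P1 similar
  R4 @ bar4.0: B3/F4 TT untreated
  R4 @ bar4.0: B3/F4 TT untreated
  R7 @ bar4.0: E5->F4 leap 11st
  R1 @ bar5.0: B3/B4 P8 -> C4/C5 P8 similar
  R2 @ bar5.0: B3/F4 TT -> C4/C5 P8 similar
  R2 @ bar5.0: F4/B4 TT -> C5/C5 P1 similar
  R1 @ bar6.0: C5/C5 P1 -> A4/A4 P1 similar
  R2 @ bar6.0: C4/E4 M3 -> D4/A4 P5 similar
  R1 @ bar7.0: A4/A4 P1 -> G4/G4 P1 similar
  R2 @ bar7.0: D4/A4 P5 -> G3/G4 P8 similar
  R2 @ bar7.0: D4/A4 P5 -> G3/G4 P8 similar
  R8 @ bar7.0: penult P8 not 3rd/6th
  R8 @ bar7.0: penult P8 not 3rd/6th
  R1 @ bar8.0: G4/G4 P1 -> C5/C5 P1 similar
  R2 @ bar8.0: G3/E4 M6 -> A3/A4 P8 similar
  R6 @ bar8.3: closes on m3
  R6 @ bar8.3: closes on m3

No (39 violations)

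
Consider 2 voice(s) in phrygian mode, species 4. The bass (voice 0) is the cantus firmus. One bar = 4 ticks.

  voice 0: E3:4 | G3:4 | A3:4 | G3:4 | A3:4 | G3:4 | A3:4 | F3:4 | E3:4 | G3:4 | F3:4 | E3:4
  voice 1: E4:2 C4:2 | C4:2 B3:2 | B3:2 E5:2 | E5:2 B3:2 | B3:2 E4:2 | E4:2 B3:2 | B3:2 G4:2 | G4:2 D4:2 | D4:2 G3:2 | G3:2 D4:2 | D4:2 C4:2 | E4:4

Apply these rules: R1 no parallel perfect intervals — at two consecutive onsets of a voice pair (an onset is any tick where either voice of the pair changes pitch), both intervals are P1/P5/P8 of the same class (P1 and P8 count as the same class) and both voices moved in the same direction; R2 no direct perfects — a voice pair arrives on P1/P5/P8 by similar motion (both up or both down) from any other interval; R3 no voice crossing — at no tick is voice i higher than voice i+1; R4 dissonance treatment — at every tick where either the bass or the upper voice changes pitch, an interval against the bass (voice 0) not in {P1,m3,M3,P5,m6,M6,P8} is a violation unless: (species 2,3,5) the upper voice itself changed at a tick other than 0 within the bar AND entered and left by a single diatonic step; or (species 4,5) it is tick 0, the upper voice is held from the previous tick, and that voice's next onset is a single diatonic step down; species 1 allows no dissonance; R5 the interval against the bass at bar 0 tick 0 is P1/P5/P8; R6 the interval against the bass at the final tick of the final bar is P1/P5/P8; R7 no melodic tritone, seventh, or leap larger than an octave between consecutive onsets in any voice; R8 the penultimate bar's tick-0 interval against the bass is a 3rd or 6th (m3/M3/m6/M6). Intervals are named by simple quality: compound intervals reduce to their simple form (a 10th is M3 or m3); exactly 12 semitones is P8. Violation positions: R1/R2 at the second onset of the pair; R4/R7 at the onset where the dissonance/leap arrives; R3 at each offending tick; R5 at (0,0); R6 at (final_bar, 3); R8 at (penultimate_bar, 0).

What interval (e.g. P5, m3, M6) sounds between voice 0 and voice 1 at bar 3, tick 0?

M6

voice 0=G3 voice 1=E5 -> M6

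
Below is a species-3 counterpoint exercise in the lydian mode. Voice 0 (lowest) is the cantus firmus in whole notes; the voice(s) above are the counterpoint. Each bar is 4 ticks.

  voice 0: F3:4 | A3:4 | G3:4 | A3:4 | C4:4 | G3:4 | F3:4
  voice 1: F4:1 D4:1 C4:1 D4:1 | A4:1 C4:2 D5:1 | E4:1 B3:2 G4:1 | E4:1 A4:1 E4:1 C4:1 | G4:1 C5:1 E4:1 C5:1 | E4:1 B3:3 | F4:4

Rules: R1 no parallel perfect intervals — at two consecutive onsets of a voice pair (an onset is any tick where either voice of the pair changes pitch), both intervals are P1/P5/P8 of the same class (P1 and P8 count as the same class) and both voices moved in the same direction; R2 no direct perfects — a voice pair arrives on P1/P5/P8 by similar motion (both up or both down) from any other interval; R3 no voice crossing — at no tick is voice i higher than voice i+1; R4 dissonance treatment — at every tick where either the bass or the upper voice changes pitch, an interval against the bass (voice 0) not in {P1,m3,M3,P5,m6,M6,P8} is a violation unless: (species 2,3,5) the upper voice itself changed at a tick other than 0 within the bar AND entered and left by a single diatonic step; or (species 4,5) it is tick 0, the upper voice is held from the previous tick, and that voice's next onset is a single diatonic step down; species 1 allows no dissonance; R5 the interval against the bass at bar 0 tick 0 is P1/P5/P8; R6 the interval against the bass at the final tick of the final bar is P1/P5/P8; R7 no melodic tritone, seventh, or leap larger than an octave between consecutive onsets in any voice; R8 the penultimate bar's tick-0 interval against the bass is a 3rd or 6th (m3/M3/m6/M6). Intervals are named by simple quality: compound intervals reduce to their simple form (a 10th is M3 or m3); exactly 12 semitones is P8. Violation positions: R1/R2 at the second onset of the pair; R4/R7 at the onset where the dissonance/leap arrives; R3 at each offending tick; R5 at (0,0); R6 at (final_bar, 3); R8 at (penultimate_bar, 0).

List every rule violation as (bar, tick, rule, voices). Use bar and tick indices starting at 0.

bar 0: v0=F3 v1=F4 downbeat P8
bar 1: v0=A3 v1=A4 downbeat P8
bar 2: v0=G3 v1=E4 downbeat M6
bar 3: v0=A3 v1=E4 downbeat P5
bar 4: v0=C4 v1=G4 downbeat P5
bar 5: v0=G3 v1=E4 downbeat M6
bar 6: v0=F3 v1=F4 downbeat P8
  -> R2 @ bar 1 tick 0 v(0, 1): F3/D4 M6 -> A3/A4 P8 similar
  -> R4 @ bar 1 tick 3 v(0, 1): A3/D5 P4 untreated
  -> R7 @ bar 1 tick 3 v(1,): C4->D5 leap 14st
  -> R7 @ bar 2 tick 0 v(1,): D5->E4 leap 10st
  -> R2 @ bar 4 tick 0 v(0, 1): A3/C4 m3 -> C4/G4 P5 similar
  -> R7 @ bar 6 tick 0 v(1,): B3->F4 leap 6st

(1, 0, R2, (0, 1))
(1, 3, R4, (0, 1))
(1, 3, R7, (1,))
(2, 0, R7, (1,))
(4, 0, R2, (0, 1))
(6, 0, R7, (1,))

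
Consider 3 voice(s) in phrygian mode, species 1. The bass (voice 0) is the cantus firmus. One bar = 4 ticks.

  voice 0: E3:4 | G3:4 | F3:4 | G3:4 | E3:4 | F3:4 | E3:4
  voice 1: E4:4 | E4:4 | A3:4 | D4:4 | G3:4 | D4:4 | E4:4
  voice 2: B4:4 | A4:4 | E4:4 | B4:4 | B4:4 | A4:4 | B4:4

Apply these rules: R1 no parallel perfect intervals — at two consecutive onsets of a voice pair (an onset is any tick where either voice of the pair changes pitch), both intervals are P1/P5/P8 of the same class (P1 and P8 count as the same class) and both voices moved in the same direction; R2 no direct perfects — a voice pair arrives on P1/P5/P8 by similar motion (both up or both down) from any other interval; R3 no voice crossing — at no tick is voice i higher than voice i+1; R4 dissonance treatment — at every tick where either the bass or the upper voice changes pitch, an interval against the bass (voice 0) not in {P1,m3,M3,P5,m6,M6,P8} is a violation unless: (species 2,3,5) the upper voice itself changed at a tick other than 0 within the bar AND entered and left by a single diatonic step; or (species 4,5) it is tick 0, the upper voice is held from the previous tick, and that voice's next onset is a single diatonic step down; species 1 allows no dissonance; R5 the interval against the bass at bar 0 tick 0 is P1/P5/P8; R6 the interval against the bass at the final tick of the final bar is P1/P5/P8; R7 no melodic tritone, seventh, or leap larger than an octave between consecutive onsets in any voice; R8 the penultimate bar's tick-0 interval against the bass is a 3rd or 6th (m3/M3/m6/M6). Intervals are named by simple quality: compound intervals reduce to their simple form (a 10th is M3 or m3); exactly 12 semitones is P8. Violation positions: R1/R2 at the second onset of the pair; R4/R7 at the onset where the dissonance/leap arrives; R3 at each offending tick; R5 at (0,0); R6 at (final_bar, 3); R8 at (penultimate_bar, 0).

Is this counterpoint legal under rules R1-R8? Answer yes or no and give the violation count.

bar 0: v0=E3 v1=E4 v2=B4 (P5)
bar 1: v0=G3 v1=E4 v2=A4 (M2)
bar 2: v0=F3 v1=A3 v2=E4 (M7)
bar 3: v0=G3 v1=D4 v2=B4 (M3)
bar 4: v0=E3 v1=G3 v2=B4 (P5)
bar 5: v0=F3 v1=D4 v2=A4 (M3)
bar 6: v0=E3 v1=E4 v2=B4 (P5)
  R4 @ bar1.0: G3/A4 M2 untreated
  R2 @ bar2.0: E4/A4 P4 -> A3/E4 P5 similar
  R4 @ bar2.0: F3/E4 M7 untreated
  R2 @ bar3.0: F3/A3 M3 -> G3/D4 P5 similar
  R1 @ bar6.0: D4/A4 P5 -> E4/B4 P5 similar

No (5 violations)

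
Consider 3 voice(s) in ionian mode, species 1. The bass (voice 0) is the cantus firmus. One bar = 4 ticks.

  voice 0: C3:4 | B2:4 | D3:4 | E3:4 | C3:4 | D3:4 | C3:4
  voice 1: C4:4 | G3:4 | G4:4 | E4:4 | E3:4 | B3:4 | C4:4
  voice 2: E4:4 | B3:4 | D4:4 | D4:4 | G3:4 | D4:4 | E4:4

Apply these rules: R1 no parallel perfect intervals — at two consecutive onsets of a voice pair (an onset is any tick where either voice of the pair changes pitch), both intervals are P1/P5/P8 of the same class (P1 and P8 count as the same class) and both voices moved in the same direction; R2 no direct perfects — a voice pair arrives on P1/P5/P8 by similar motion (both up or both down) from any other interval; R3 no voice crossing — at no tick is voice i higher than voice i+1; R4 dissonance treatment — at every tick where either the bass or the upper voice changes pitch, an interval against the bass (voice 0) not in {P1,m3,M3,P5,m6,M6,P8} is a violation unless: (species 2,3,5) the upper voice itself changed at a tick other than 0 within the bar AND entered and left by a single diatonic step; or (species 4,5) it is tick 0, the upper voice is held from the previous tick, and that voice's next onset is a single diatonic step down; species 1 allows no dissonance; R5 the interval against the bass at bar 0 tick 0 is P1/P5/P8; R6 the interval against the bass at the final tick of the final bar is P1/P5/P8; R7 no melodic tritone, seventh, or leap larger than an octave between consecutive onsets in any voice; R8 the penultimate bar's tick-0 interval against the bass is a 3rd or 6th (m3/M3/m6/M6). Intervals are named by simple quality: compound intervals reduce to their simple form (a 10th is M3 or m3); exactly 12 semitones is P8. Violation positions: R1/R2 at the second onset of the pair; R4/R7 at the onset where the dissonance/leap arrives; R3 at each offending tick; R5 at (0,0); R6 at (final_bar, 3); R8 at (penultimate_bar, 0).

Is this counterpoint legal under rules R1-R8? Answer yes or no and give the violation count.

bar 0: v0=C3 v1=C4 v2=E4 (M3)
bar 1: v0=B2 v1=G3 v2=B3 (P8)
bar 2: v0=D3 v1=G4 v2=D4 (P8)
bar 3: v0=E3 v1=E4 v2=D4 (m7)
bar 4: v0=C3 v1=E3 v2=G3 (P5)
bar 5: v0=D3 v1=B3 v2=D4 (P8)
bar 6: v0=C3 v1=C4 v2=E4 (M3)
  R5 @ bar0.0: opens on M3
  R2 @ bar1.0: C3/E4 M3 -> B2/B3 P8 similar
  R1 @ bar2.0: B2/B3 P8 -> D3/D4 P8 similar
  R3 @ bar2.0: G4 above D4
  R4 @ bar2.0: D3/G4 P4 untreated
  R3 @ bar2.1: G4 above D4
  R3 @ bar2.2: G4 above D4
  R3 @ bar2.3: G4 above D4
  R3 @ bar3.0: E4 above D4
  R4 @ bar3.0: E3/D4 m7 untreated
  R3 @ bar3.1: E4 above D4
  R3 @ bar3.2: E4 above D4
  R3 @ bar3.3: E4 above D4
  R2 @ bar4.0: E3/D4 m7 -> C3/G3 P5 similar
  R2 @ bar5.0: C3/G3 P5 -> D3/D4 P8 similar
  R8 @ bar5.0: penult P8 not 3rd/6th
  R6 @ bar6.3: closes on M3

No (17 violations)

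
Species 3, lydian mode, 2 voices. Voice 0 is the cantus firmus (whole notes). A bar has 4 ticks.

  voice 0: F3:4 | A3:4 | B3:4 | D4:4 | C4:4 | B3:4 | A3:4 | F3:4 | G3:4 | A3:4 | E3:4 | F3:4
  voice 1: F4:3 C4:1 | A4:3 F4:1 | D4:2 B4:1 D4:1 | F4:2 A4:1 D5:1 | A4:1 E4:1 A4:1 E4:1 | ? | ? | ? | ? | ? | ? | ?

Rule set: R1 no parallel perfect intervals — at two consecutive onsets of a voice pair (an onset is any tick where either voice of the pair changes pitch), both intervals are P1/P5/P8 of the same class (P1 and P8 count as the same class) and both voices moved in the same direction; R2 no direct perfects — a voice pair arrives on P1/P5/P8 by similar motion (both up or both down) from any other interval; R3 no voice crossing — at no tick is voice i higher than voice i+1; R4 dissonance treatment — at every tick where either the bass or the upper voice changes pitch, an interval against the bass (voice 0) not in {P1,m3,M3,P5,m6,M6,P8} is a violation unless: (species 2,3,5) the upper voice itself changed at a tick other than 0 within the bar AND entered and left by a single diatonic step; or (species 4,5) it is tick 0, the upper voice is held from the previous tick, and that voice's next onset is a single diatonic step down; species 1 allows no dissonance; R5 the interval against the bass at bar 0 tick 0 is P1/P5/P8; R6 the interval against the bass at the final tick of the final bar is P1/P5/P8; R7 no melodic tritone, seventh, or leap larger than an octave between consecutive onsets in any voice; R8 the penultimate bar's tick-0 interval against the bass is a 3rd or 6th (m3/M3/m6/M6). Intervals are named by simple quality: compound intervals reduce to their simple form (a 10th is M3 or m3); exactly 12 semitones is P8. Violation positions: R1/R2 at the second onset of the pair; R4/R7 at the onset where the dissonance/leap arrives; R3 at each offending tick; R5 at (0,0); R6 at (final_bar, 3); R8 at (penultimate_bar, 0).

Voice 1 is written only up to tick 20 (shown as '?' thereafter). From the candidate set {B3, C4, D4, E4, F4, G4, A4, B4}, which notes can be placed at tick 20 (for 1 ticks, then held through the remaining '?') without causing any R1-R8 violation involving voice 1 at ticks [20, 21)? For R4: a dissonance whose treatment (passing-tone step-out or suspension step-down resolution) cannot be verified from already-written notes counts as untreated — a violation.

B3: violates R2
C4: violates R4
D4: legal
E4: violates R4
F4: violates R4
G4: legal
A4: violates R4
B4: legal

{B4, D4, G4}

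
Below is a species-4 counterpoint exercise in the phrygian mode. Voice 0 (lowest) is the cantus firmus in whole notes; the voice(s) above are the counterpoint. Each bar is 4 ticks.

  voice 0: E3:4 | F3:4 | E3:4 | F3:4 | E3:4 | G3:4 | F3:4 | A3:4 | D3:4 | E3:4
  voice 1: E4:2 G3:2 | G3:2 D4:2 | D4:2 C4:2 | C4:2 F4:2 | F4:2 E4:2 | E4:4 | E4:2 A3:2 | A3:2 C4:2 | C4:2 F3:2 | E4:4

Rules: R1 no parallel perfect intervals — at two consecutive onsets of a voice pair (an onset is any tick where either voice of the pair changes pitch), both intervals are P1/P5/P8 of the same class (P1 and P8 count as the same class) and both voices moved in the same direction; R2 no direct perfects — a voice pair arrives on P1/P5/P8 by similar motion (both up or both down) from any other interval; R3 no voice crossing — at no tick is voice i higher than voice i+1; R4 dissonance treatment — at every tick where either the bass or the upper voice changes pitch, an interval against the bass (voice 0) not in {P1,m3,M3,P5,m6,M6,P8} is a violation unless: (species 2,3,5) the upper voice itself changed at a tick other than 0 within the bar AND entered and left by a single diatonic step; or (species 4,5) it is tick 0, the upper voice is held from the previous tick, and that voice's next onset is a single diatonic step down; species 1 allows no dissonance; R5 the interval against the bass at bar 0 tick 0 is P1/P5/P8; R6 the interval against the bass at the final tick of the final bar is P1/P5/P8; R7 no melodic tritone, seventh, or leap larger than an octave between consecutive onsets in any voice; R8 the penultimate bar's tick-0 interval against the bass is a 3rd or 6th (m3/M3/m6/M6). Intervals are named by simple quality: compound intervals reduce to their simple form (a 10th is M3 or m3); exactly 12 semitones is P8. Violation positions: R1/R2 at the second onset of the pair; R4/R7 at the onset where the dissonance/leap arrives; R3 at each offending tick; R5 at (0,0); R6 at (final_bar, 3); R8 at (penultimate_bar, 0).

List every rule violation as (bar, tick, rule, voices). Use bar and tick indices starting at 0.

(1, 0, R4, (0, 1))
(6, 0, R4, (0, 1))
(8, 0, R4, (0, 1))
(8, 0, R8, (0, 1))
(9, 0, R2, (0, 1))
(9, 0, R7, (1,))

bar 0: v0=E3 v1=E4 downbeat P8
bar 1: v0=F3 v1=G3 downbeat M2
bar 2: v0=E3 v1=D4 downbeat m7
bar 3: v0=F3 v1=C4 downbeat P5
bar 4: v0=E3 v1=F4 downbeat m2
bar 5: v0=G3 v1=E4 downbeat M6
bar 6: v0=F3 v1=E4 downbeat M7
bar 7: v0=A3 v1=A3 downbeat P1
bar 8: v0=D3 v1=C4 downbeat m7
bar 9: v0=E3 v1=E4 downbeat P8
  -> R4 @ bar 1 tick 0 v(0, 1): F3/G3 M2 untreated
  -> R4 @ bar 6 tick 0 v(0, 1): F3/E4 M7 untreated
  -> R4 @ bar 8 tick 0 v(0, 1): D3/C4 m7 untreated
  -> R8 @ bar 8 tick 0 v(0, 1): penult m7 not 3rd/6th
  -> R2 @ bar 9 tick 0 v(0, 1): D3/F3 m3 -> E3/E4 P8 similar
  -> R7 @ bar 9 tick 0 v(1,): F3->E4 leap 11st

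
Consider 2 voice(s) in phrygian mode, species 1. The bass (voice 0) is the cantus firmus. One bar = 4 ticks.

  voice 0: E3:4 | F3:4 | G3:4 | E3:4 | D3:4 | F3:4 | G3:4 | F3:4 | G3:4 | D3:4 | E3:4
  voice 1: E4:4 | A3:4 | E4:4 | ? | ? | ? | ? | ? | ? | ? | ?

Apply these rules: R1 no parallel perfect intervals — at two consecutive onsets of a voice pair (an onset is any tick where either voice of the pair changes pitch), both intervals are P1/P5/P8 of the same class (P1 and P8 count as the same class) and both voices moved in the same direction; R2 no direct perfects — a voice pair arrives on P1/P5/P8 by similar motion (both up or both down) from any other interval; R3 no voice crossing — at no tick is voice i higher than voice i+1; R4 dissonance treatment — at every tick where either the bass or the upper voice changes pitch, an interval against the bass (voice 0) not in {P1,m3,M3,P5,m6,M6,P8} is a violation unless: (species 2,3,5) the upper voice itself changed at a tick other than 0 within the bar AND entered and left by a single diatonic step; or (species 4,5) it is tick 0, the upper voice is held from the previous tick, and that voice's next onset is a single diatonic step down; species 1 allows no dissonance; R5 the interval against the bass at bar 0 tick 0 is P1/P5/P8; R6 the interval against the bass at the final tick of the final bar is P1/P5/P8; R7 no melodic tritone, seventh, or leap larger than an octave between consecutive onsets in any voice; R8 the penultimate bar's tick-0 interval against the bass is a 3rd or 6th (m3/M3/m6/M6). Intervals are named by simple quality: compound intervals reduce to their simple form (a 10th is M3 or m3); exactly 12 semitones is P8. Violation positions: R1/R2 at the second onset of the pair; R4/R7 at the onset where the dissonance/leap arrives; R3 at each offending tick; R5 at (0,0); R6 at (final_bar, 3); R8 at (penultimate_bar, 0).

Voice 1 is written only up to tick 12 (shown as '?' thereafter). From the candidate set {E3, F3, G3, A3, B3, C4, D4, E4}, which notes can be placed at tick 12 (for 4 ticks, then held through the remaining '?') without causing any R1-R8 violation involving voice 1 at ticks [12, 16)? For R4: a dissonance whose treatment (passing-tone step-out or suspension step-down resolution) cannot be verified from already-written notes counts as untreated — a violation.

E3: violates R2
F3: violates R4,R7
G3: legal
A3: violates R4
B3: violates R2
C4: legal
D4: violates R4
E4: legal

{C4, E4, G3}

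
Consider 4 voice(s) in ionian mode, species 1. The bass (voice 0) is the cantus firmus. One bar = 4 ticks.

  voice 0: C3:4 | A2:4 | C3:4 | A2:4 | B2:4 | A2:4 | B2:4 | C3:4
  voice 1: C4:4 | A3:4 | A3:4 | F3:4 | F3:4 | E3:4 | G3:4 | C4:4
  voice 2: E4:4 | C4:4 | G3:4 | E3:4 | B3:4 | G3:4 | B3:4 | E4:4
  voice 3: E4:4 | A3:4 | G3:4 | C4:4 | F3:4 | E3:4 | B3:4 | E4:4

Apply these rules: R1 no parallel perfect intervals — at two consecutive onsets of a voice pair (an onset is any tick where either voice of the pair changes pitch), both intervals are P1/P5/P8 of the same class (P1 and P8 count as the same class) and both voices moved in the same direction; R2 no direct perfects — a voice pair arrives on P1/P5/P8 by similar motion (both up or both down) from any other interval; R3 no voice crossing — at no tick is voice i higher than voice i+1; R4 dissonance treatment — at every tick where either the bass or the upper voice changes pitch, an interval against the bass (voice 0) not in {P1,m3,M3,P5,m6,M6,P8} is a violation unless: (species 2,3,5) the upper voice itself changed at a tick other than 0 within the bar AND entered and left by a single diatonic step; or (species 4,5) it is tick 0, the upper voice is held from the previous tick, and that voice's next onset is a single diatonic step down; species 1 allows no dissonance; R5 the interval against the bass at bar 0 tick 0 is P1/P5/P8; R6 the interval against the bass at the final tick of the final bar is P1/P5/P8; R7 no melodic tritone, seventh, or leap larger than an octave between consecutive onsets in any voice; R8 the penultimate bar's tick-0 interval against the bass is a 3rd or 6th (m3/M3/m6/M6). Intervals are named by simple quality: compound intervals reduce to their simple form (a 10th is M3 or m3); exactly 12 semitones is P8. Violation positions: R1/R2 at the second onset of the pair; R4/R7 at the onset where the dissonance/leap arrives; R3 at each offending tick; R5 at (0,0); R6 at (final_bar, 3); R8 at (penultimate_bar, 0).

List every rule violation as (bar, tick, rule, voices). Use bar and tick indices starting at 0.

bar 0: v0=C3 v1=C4 v2=E4 v3=E4 downbeat M3
bar 1: v0=A2 v1=A3 v2=C4 v3=A3 downbeat P8
bar 2: v0=C3 v1=A3 v2=G3 v3=G3 downbeat P5
bar 3: v0=A2 v1=F3 v2=E3 v3=C4 downbeat m3
bar 4: v0=B2 v1=F3 v2=B3 v3=F3 downbeat TT
bar 5: v0=A2 v1=E3 v2=G3 v3=E3 downbeat P5
bar 6: v0=B2 v1=G3 v2=B3 v3=B3 downbeat P8
bar 7: v0=C3 v1=C4 v2=E4 v3=E4 downbeat M3
  -> R5 @ bar 0 tick 0 v(0, 2): opens on M3
  -> R5 @ bar 0 tick 0 v(0, 3): opens on M3
  -> R1 @ bar 1 tick 0 v(0, 1): C3/C4 P8 -> A2/A3 P8 similar
  -> R2 @ bar 1 tick 0 v(0, 3): C3/E4 M3 -> A2/A3 P8 similar
  -> R2 @ bar 1 tick 0 v(1, 3): C4/E4 M3 -> A3/A3 P1 similar
  -> R3 @ bar 1 tick 0 v(2, 3): C4 above A3
  -> R3 @ bar 1 tick 1 v(2, 3): C4 above A3
  -> R3 @ bar 1 tick 2 v(2, 3): C4 above A3
  -> R3 @ bar 1 tick 3 v(2, 3): C4 above A3
  -> R2 @ bar 2 tick 0 v(2, 3): C4/A3 m3 -> G3/G3 P1 similar
  -> R3 @ bar 2 tick 0 v(1, 2): A3 above G3
  -> R3 @ bar 2 tick 1 v(1, 2): A3 above G3
  -> R3 @ bar 2 tick 2 v(1, 2): A3 above G3
  -> R3 @ bar 2 tick 3 v(1, 2): A3 above G3
  -> R1 @ bar 3 tick 0 v(0, 2): C3/G3 P5 -> A2/E3 P5 similar
  -> R3 @ bar 3 tick 0 v(1, 2): F3 above E3
  -> R3 @ bar 3 tick 1 v(1, 2): F3 above E3
  -> R3 @ bar 3 tick 2 v(1, 2): F3 above E3
  -> R3 @ bar 3 tick 3 v(1, 2): F3 above E3
  -> R2 @ bar 4 tick 0 v(0, 2): A2/E3 P5 -> B2/B3 P8 similar
  -> R3 @ bar 4 tick 0 v(2, 3): B3 above F3
  -> R4 @ bar 4 tick 0 v(0, 1): B2/F3 TT untreated
  -> R4 @ bar 4 tick 0 v(0, 3): B2/F3 TT untreated
  -> R3 @ bar 4 tick 1 v(2, 3): B3 above F3
  -> R3 @ bar 4 tick 2 v(2, 3): B3 above F3
  -> R3 @ bar 4 tick 3 v(2, 3): B3 above F3
  -> R1 @ bar 5 tick 0 v(1, 3): F3/F3 P1 -> E3/E3 P1 similar
  -> R2 @ bar 5 tick 0 v(0, 1): B2/F3 TT -> A2/E3 P5 similar
  -> R2 @ bar 5 tick 0 v(0, 3): B2/F3 TT -> A2/E3 P5 similar
  -> R3 @ bar 5 tick 0 v(2, 3): G3 above E3
  -> R4 @ bar 5 tick 0 v(0, 2): A2/G3 m7 untreated
  -> R3 @ bar 5 tick 1 v(2, 3): G3 above E3
  -> R3 @ bar 5 tick 2 v(2, 3): G3 above E3
  -> R3 @ bar 5 tick 3 v(2, 3): G3 above E3
  -> R2 @ bar 6 tick 0 v(0, 2): A2/G3 m7 -> B2/B3 P8 similar
  -> R2 @ bar 6 tick 0 v(0, 3): A2/E3 P5 -> B2/B3 P8 similar
  -> R2 @ bar 6 tick 0 v(2, 3): G3/E3 m3 -> B3/B3 P1 similar
  -> R8 @ bar 6 tick 0 v(0, 2): penult P8 not 3rd/6th
  -> R8 @ bar 6 tick 0 v(0, 3): penult P8 not 3rd/6th
  -> R1 @ bar 7 tick 0 v(2, 3): B3/B3 P1 -> E4/E4 P1 similar
  -> R2 @ bar 7 tick 0 v(0, 1): B2/G3 m6 -> C3/C4 P8 similar
  -> R6 @ bar 7 tick 3 v(0, 2): closes on M3
  -> R6 @ bar 7 tick 3 v(0, 3): closes on M3

(0, 0, R5, (0, 2))
(0, 0, R5, (0, 3))
(1, 0, R1, (0, 1))
(1, 0, R2, (0, 3))
(1, 0, R2, (1, 3))
(1, 0, R3, (2, 3))
(1, 1, R3, (2, 3))
(1, 2, R3, (2, 3))
(1, 3, R3, (2, 3))
(2, 0, R2, (2, 3))
(2, 0, R3, (1, 2))
(2, 1, R3, (1, 2))
(2, 2, R3, (1, 2))
(2, 3, R3, (1, 2))
(3, 0, R1, (0, 2))
(3, 0, R3, (1, 2))
(3, 1, R3, (1, 2))
(3, 2, R3, (1, 2))
(3, 3, R3, (1, 2))
(4, 0, R2, (0, 2))
(4, 0, R3, (2, 3))
(4, 0, R4, (0, 1))
(4, 0, R4, (0, 3))
(4, 1, R3, (2, 3))
(4, 2, R3, (2, 3))
(4, 3, R3, (2, 3))
(5, 0, R1, (1, 3))
(5, 0, R2, (0, 1))
(5, 0, R2, (0, 3))
(5, 0, R3, (2, 3))
(5, 0, R4, (0, 2))
(5, 1, R3, (2, 3))
(5, 2, R3, (2, 3))
(5, 3, R3, (2, 3))
(6, 0, R2, (0, 2))
(6, 0, R2, (0, 3))
(6, 0, R2, (2, 3))
(6, 0, R8, (0, 2))
(6, 0, R8, (0, 3))
(7, 0, R1, (2, 3))
(7, 0, R2, (0, 1))
(7, 3, R6, (0, 2))
(7, 3, R6, (0, 3))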